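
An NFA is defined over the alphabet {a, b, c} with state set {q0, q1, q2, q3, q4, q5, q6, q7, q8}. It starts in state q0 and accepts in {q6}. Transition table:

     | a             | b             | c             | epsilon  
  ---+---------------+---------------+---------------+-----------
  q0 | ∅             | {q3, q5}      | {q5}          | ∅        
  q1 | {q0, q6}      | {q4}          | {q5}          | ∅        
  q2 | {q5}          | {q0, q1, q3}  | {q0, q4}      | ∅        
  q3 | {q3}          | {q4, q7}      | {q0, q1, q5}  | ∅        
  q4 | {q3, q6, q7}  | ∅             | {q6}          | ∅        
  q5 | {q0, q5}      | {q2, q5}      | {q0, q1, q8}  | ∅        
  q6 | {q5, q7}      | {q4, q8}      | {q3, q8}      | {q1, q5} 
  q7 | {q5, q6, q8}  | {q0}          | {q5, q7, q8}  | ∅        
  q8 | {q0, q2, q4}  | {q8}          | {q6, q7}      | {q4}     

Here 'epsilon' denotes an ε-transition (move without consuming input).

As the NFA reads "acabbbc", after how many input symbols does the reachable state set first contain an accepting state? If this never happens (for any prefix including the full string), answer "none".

Start in {q0}.
Read 'a': {q0} → ∅.
The set is empty and remains empty for the remaining 6 symbols.
No reachable set along the way intersects F.

none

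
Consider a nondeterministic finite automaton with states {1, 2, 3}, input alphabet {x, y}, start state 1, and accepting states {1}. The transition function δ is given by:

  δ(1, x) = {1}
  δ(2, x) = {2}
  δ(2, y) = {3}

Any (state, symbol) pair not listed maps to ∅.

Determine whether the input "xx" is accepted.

Start in {1}.
Read 'x': 1→{1}; now {1}.
Read 'x': 1→{1}; now {1}.
The final set {1} contains the accepting state 1.

Yes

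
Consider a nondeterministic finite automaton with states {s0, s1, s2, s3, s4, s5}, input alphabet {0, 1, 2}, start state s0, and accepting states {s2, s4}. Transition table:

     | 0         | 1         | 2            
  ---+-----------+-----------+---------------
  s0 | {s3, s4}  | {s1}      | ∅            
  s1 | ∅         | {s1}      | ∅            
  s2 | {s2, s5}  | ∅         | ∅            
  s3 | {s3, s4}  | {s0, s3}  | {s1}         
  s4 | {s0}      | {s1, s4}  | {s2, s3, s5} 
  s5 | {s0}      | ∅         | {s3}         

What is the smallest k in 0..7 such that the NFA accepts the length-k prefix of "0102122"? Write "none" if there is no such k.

1

Start in {s0}.
Read '0': {s0} → {s3, s4}.
None of the earlier sets intersect F, but {s3, s4} does.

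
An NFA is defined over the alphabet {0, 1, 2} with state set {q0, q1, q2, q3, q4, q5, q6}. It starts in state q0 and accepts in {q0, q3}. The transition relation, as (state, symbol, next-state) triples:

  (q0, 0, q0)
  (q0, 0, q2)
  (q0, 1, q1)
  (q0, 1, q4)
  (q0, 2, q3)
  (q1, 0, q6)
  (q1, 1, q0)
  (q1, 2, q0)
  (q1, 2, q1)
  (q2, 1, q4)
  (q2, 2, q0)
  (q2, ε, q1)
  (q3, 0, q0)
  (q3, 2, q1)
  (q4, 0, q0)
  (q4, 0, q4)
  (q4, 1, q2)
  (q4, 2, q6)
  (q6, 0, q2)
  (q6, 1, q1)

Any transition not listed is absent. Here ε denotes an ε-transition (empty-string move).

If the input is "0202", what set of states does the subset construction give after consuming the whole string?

Start in {q0}.
Read '0': {q0} → {q0, q1, q2}.
Read '2': {q0, q1, q2} → {q0, q1, q3}.
Read '0': {q0, q1, q3} → {q0, q1, q2, q6}.
Read '2': {q0, q1, q2, q6} → {q0, q1, q3}.

{q0, q1, q3}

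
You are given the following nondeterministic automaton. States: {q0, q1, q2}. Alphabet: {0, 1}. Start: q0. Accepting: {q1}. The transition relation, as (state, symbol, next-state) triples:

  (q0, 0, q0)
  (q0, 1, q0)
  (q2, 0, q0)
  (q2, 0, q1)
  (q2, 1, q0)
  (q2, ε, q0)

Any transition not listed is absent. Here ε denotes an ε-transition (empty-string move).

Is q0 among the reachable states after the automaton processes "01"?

Yes

Start in {q0}.
Read '0': {q0} → {q0}.
Read '1': {q0} → {q0}.
State q0 is in {q0}.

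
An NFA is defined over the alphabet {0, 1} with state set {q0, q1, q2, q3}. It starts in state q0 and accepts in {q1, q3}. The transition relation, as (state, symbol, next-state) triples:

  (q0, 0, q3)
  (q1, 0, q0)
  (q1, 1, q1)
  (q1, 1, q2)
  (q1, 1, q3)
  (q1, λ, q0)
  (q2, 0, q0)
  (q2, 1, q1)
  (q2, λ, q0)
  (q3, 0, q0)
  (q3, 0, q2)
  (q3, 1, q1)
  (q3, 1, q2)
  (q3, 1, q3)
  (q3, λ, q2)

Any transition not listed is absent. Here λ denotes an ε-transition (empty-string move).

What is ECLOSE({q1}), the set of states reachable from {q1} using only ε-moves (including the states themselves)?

Begin with {q1}.
ε-move q1 → q0; add q0.

{q0, q1}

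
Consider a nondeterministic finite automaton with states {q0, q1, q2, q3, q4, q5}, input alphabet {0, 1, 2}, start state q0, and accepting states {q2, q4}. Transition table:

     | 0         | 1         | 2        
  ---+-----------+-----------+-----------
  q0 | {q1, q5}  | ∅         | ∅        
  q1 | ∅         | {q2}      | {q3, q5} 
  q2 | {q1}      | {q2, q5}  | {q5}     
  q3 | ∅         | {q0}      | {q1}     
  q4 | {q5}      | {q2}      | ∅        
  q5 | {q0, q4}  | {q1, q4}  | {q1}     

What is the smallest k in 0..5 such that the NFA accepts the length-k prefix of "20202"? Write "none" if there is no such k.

Start in {q0}.
Read '2': {q0} → ∅.
The set is empty and remains empty for the remaining 4 symbols.
No reachable set along the way intersects F.

none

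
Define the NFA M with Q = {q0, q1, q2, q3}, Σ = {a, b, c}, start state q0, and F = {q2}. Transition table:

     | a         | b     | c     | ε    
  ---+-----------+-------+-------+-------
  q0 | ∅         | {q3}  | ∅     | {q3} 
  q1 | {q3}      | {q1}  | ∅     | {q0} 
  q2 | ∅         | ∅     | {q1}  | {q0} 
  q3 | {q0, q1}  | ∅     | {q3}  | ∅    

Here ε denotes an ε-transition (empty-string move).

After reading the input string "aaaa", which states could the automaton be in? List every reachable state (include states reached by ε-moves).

{q0, q1, q3}

Start: ε-closure({q0}) = {q0, q3}.
Read 'a': q0→∅, q3→{q0, q1}; union {q0, q1}; ε-closure = {q0, q1, q3}.
Read 'a': q0→∅, q1→{q3}, q3→{q0, q1}; now {q0, q1, q3}.
Read 'a': q0→∅, q1→{q3}, q3→{q0, q1}; now {q0, q1, q3}.
Read 'a': q0→∅, q1→{q3}, q3→{q0, q1}; now {q0, q1, q3}.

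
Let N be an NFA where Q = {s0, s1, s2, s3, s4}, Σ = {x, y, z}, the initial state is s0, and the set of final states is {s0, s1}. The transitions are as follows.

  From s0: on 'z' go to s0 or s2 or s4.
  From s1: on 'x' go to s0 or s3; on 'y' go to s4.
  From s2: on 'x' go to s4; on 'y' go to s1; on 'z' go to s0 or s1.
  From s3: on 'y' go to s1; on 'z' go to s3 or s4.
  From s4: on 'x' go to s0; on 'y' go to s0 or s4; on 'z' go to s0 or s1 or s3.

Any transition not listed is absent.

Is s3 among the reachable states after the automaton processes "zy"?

No

Start in {s0}.
Read 'z': s0→{s0, s2, s4}; now {s0, s2, s4}.
Read 'y': s0→∅, s2→{s1}, s4→{s0, s4}; now {s0, s1, s4}.
State s3 is not in {s0, s1, s4}.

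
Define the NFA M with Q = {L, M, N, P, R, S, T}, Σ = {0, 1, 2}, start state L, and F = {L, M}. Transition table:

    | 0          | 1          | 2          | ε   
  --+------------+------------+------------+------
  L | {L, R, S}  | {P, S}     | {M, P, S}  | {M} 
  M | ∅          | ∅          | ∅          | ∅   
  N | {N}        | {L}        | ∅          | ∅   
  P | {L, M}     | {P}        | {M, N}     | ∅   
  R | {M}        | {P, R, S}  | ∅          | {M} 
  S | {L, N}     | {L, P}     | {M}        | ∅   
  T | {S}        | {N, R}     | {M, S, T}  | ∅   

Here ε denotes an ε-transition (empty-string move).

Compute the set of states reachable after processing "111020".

Start: ε-closure({L}) = {L, M}.
Read '1': L→{P, S}, M→∅; now {P, S}.
Read '1': P→{P}, S→{L, P}; union {L, P}; ε-closure = {L, M, P}.
Read '1': L→{P, S}, M→∅, P→{P}; now {P, S}.
Read '0': P→{L, M}, S→{L, N}; now {L, M, N}.
Read '2': L→{M, P, S}, M→∅, N→∅; now {M, P, S}.
Read '0': M→∅, P→{L, M}, S→{L, N}; now {L, M, N}.

{L, M, N}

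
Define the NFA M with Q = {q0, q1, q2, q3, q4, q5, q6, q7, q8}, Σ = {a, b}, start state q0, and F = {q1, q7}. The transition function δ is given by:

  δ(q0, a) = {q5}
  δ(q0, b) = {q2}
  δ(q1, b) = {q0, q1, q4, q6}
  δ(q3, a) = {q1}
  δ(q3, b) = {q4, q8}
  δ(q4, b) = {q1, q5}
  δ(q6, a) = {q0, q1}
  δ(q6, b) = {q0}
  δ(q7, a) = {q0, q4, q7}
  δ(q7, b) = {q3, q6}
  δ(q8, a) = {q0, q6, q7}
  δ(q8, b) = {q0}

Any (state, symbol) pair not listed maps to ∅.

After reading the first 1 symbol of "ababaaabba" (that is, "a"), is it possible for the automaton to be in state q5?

Yes

Start in {q0}.
Read 'a': q0→{q5}; now {q5}.
State q5 is in {q5}.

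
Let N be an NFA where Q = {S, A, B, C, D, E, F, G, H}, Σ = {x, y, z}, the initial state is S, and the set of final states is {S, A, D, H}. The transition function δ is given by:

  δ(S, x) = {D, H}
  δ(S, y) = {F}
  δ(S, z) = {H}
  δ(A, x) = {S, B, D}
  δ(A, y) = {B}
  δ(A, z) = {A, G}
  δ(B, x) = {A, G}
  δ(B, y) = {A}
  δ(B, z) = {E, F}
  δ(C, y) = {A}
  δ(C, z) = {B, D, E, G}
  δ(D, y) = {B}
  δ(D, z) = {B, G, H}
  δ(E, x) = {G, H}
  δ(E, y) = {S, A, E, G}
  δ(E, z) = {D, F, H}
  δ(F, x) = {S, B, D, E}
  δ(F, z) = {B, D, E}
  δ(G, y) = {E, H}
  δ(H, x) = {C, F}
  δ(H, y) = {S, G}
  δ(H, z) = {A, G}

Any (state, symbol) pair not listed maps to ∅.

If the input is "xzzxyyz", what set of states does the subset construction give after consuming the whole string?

{A, B, D, E, F, G, H}

Start in {S}.
Read 'x': S→{D, H}; now {D, H}.
Read 'z': D→{B, G, H}, H→{A, G}; now {A, B, G, H}.
Read 'z': A→{A, G}, B→{E, F}, G→∅, H→{A, G}; now {A, E, F, G}.
Read 'x': A→{S, B, D}, E→{G, H}, F→{S, B, D, E}, G→∅; now {S, B, D, E, G, H}.
Read 'y': S→{F}, B→{A}, D→{B}, E→{S, A, E, G}, G→{E, H}, H→{S, G}; now {S, A, B, E, F, G, H}.
Read 'y': S→{F}, A→{B}, B→{A}, E→{S, A, E, G}, F→∅, G→{E, H}, H→{S, G}; now {S, A, B, E, F, G, H}.
Read 'z': S→{H}, A→{A, G}, B→{E, F}, E→{D, F, H}, F→{B, D, E}, G→∅, H→{A, G}; now {A, B, D, E, F, G, H}.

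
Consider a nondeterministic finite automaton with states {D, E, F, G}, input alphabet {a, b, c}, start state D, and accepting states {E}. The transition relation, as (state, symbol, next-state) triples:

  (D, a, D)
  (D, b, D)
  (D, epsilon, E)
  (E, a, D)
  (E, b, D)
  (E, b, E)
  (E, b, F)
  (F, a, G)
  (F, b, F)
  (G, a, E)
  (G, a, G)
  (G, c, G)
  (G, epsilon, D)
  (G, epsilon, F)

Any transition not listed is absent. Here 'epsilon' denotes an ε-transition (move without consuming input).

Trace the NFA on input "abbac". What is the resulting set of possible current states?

{D, E, F, G}

Start: ε-closure({D}) = {D, E}.
Read 'a': D→{D}, E→{D}; union {D}; ε-closure = {D, E}.
Read 'b': D→{D}, E→{D, E, F}; now {D, E, F}.
Read 'b': D→{D}, E→{D, E, F}, F→{F}; now {D, E, F}.
Read 'a': D→{D}, E→{D}, F→{G}; union {D, G}; ε-closure = {D, E, F, G}.
Read 'c': D→∅, E→∅, F→∅, G→{G}; union {G}; ε-closure = {D, E, F, G}.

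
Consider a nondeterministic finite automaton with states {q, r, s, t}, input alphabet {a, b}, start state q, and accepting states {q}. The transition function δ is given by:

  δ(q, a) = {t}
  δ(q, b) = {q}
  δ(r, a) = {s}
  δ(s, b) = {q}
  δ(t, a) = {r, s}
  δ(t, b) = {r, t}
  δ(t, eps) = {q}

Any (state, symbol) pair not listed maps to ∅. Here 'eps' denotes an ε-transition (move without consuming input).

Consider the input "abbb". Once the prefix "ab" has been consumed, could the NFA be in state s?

No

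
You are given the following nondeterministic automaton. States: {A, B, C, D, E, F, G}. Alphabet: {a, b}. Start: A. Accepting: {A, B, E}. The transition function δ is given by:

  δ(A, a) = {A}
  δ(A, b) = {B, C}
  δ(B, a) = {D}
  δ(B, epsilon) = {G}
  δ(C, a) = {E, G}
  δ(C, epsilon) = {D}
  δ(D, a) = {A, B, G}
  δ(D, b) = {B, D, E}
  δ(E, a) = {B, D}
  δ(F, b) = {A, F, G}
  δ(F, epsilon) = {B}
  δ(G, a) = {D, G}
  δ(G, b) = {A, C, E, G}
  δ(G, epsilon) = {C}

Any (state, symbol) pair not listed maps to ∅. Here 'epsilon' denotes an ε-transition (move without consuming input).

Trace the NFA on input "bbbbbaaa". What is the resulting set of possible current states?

Start in {A}.
Read 'b': A→{B, C}; union {B, C}; ε-closure = {B, C, D, G}.
Read 'b': B→∅, C→∅, D→{B, D, E}, G→{A, C, E, G}; now {A, B, C, D, E, G}.
Read 'b': A→{B, C}, B→∅, C→∅, D→{B, D, E}, E→∅, G→{A, C, E, G}; now {A, B, C, D, E, G}.
Read 'b': A→{B, C}, B→∅, C→∅, D→{B, D, E}, E→∅, G→{A, C, E, G}; now {A, B, C, D, E, G}.
Read 'b': A→{B, C}, B→∅, C→∅, D→{B, D, E}, E→∅, G→{A, C, E, G}; now {A, B, C, D, E, G}.
Read 'a': A→{A}, B→{D}, C→{E, G}, D→{A, B, G}, E→{B, D}, G→{D, G}; union {A, B, D, E, G}; ε-closure = {A, B, C, D, E, G}.
Read 'a': A→{A}, B→{D}, C→{E, G}, D→{A, B, G}, E→{B, D}, G→{D, G}; union {A, B, D, E, G}; ε-closure = {A, B, C, D, E, G}.
Read 'a': A→{A}, B→{D}, C→{E, G}, D→{A, B, G}, E→{B, D}, G→{D, G}; union {A, B, D, E, G}; ε-closure = {A, B, C, D, E, G}.

{A, B, C, D, E, G}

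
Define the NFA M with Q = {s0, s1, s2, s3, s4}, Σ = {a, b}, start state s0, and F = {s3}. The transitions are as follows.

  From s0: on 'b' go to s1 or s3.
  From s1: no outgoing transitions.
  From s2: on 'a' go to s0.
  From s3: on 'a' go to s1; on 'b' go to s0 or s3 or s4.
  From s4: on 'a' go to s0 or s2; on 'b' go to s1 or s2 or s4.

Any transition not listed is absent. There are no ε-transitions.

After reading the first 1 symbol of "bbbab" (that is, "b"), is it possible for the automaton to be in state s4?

Start in {s0}.
Read 'b': s0→{s1, s3}; now {s1, s3}.
State s4 is not in {s1, s3}.

No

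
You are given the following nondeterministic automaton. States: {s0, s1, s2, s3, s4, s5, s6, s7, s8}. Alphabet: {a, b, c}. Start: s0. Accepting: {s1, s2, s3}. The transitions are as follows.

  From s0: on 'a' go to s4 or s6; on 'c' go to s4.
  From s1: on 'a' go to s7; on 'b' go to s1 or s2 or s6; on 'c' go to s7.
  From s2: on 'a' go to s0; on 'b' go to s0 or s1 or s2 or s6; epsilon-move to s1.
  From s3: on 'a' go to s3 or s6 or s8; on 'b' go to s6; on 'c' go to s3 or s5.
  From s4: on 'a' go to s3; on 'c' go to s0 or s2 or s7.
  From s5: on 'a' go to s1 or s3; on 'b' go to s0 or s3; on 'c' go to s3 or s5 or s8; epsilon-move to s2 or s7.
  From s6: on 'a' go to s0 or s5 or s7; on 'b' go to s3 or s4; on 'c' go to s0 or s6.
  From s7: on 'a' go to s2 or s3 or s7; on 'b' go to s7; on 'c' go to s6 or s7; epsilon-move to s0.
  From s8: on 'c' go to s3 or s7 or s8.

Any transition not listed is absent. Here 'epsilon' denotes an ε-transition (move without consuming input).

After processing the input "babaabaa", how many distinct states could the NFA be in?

Start in {s0}.
Read 'b': {s0} → ∅.
The set is empty and remains empty for the remaining 7 symbols.
That set has 0 states.

0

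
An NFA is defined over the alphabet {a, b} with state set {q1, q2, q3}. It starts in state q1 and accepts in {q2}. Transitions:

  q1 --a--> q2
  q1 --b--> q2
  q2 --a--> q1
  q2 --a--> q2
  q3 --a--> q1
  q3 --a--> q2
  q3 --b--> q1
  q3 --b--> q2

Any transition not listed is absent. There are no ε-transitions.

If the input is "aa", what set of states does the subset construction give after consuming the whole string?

Start in {q1}.
Read 'a': q1→{q2}; now {q2}.
Read 'a': q2→{q1, q2}; now {q1, q2}.

{q1, q2}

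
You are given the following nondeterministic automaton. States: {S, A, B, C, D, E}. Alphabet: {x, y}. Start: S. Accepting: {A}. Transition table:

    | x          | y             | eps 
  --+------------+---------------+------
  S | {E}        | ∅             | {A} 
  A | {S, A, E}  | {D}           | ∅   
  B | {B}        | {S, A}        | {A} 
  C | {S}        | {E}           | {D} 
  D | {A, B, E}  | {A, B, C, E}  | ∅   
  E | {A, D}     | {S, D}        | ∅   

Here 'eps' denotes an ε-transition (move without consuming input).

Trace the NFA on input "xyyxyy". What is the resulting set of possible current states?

{S, A, B, C, D, E}

Start: ε-closure({S}) = {S, A}.
Read 'x': {S, A} → {S, A, E}.
Read 'y': {S, A, E} → {S, A, D}.
Read 'y': {S, A, D} → {A, B, C, D, E}.
Read 'x': {A, B, C, D, E} → {S, A, B, D, E}.
Read 'y': {S, A, B, D, E} → {S, A, B, C, D, E}.
Read 'y': {S, A, B, C, D, E} → {S, A, B, C, D, E}.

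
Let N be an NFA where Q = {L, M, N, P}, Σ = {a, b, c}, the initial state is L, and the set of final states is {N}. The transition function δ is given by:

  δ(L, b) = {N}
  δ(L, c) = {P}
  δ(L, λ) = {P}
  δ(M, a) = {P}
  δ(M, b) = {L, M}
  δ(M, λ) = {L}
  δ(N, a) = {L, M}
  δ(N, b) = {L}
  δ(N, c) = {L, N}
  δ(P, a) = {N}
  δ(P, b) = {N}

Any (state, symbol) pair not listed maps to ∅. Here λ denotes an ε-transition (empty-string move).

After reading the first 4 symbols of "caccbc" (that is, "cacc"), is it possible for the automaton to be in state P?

Yes

Start: ε-closure({L}) = {L, P}.
Read 'c': {L, P} → {P}.
Read 'a': {P} → {N}.
Read 'c': {N} → {L, N, P}.
Read 'c': {L, N, P} → {L, N, P}.
State P is in {L, N, P}.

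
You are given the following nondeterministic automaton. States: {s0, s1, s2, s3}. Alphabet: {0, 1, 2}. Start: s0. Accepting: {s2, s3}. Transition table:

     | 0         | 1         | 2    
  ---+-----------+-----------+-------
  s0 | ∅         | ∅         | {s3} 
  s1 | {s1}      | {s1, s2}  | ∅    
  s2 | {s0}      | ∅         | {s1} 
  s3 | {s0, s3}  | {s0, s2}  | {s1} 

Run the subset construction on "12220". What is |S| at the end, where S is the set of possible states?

0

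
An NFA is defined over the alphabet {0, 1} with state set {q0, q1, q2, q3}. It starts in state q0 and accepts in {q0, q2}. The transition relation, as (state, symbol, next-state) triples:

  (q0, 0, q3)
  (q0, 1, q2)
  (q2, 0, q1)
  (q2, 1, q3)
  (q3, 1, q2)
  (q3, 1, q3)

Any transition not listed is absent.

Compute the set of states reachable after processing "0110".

Start in {q0}.
Read '0': q0→{q3}; now {q3}.
Read '1': q3→{q2, q3}; now {q2, q3}.
Read '1': q2→{q3}, q3→{q2, q3}; now {q2, q3}.
Read '0': q2→{q1}, q3→∅; now {q1}.

{q1}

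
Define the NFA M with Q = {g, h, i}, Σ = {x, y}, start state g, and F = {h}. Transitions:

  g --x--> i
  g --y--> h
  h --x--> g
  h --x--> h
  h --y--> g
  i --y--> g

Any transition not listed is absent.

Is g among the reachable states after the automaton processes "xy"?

Yes

Start in {g}.
Read 'x': g→{i}; now {i}.
Read 'y': i→{g}; now {g}.
State g is in {g}.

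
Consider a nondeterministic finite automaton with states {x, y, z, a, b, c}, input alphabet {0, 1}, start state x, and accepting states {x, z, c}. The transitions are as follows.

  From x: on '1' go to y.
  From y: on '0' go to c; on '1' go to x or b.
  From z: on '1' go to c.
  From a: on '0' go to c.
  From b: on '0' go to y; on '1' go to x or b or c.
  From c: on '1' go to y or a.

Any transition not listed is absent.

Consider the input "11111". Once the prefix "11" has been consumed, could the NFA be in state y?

Start in {x}.
Read '1': x→{y}; now {y}.
Read '1': y→{x, b}; now {x, b}.
State y is not in {x, b}.

No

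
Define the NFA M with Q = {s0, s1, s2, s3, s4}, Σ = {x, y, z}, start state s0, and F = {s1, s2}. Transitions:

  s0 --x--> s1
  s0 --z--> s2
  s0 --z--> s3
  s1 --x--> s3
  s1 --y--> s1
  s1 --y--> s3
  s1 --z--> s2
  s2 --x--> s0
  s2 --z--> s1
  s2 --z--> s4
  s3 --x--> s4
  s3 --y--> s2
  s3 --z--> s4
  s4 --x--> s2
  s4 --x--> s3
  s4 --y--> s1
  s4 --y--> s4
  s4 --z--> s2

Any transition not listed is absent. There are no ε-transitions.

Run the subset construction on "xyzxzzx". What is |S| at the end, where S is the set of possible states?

Start in {s0}.
Read 'x': s0→{s1}; now {s1}.
Read 'y': s1→{s1, s3}; now {s1, s3}.
Read 'z': s1→{s2}, s3→{s4}; now {s2, s4}.
Read 'x': s2→{s0}, s4→{s2, s3}; now {s0, s2, s3}.
Read 'z': s0→{s2, s3}, s2→{s1, s4}, s3→{s4}; now {s1, s2, s3, s4}.
Read 'z': s1→{s2}, s2→{s1, s4}, s3→{s4}, s4→{s2}; now {s1, s2, s4}.
Read 'x': s1→{s3}, s2→{s0}, s4→{s2, s3}; now {s0, s2, s3}.
That set has 3 states.

3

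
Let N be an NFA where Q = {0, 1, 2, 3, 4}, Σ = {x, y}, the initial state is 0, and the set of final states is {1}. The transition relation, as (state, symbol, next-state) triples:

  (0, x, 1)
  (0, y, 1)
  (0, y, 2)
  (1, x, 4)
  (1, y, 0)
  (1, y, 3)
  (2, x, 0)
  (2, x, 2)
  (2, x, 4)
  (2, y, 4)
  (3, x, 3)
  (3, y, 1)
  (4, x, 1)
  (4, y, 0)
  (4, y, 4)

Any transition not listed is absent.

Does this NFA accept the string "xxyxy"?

No

Start in {0}.
Read 'x': {0} → {1}.
Read 'x': {1} → {4}.
Read 'y': {4} → {0, 4}.
Read 'x': {0, 4} → {1}.
Read 'y': {1} → {0, 3}.
The final set {0, 3} contains no accepting state.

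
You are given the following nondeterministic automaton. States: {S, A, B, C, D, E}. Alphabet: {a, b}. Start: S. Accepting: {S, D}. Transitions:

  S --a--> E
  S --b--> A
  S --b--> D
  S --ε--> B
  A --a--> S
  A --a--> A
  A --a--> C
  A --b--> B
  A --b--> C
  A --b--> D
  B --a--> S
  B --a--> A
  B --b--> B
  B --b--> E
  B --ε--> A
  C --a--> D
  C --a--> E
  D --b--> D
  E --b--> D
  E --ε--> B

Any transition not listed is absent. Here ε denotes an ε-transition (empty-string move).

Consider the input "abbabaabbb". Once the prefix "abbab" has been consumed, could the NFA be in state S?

No

Start: ε-closure({S}) = {S, A, B}.
Read 'a': S→{E}, A→{S, A, C}, B→{S, A}; union {S, A, C, E}; ε-closure = {S, A, B, C, E}.
Read 'b': S→{A, D}, A→{B, C, D}, B→{B, E}, C→∅, E→{D}; now {A, B, C, D, E}.
Read 'b': A→{B, C, D}, B→{B, E}, C→∅, D→{D}, E→{D}; union {B, C, D, E}; ε-closure = {A, B, C, D, E}.
Read 'a': A→{S, A, C}, B→{S, A}, C→{D, E}, D→∅, E→∅; union {S, A, C, D, E}; ε-closure = {S, A, B, C, D, E}.
Read 'b': S→{A, D}, A→{B, C, D}, B→{B, E}, C→∅, D→{D}, E→{D}; now {A, B, C, D, E}.
State S is not in {A, B, C, D, E}.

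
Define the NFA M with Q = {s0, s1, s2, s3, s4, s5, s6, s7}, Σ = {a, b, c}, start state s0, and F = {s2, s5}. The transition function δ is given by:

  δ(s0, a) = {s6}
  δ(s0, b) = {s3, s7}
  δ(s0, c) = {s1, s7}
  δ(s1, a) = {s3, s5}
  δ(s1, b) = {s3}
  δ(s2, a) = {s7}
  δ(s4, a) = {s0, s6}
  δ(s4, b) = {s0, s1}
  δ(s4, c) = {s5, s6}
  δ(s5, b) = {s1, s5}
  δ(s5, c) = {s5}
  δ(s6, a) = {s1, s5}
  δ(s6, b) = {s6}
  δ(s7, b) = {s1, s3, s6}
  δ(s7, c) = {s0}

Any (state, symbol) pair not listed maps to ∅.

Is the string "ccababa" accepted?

Yes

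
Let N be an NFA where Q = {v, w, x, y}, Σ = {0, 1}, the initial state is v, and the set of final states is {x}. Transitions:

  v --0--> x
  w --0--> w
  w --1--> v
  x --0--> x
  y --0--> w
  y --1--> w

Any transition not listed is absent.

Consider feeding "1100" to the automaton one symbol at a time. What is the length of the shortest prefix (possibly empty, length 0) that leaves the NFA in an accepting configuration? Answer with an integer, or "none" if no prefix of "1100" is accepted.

Start in {v}.
Read '1': {v} → ∅.
The set is empty and remains empty for the remaining 3 symbols.
No reachable set along the way intersects F.

none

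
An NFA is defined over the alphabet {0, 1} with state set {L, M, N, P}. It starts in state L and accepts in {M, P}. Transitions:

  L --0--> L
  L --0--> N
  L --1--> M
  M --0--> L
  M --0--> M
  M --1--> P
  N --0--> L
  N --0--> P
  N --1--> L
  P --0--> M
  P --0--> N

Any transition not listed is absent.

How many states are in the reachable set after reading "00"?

3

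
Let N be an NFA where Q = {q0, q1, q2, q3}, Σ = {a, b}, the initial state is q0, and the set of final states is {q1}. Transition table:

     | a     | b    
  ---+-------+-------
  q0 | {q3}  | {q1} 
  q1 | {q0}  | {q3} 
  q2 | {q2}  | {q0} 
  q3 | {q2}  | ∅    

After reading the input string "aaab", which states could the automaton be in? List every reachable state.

{q0}

Start in {q0}.
Read 'a': q0→{q3}; now {q3}.
Read 'a': q3→{q2}; now {q2}.
Read 'a': q2→{q2}; now {q2}.
Read 'b': q2→{q0}; now {q0}.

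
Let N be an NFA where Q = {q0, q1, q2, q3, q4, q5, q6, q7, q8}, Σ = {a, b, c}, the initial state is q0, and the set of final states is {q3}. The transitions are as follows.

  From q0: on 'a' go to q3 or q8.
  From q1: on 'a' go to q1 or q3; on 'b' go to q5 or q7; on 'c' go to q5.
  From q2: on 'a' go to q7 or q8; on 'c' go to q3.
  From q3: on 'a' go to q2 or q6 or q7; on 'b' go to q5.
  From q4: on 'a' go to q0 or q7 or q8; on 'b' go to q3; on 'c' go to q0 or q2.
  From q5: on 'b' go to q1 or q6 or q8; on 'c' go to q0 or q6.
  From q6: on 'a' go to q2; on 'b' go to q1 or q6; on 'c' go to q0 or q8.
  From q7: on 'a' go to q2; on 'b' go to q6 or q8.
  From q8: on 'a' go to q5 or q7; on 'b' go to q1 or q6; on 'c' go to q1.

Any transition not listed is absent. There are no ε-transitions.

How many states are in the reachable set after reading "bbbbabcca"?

Start in {q0}.
Read 'b': {q0} → ∅.
The set is empty and remains empty for the remaining 8 symbols.
That set has 0 states.

0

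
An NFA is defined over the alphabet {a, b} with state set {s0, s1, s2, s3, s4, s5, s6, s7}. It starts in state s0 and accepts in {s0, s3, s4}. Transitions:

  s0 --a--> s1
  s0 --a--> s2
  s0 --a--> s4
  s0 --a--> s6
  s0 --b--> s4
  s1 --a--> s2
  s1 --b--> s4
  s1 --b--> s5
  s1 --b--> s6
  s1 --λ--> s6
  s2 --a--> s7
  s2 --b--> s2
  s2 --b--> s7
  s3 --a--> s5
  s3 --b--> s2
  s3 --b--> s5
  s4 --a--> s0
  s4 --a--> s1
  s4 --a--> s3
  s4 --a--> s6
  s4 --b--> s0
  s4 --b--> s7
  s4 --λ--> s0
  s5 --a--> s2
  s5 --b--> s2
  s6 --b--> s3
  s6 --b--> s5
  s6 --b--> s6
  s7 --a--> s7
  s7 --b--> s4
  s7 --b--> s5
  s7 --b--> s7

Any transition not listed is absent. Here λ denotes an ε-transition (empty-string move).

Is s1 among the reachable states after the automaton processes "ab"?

No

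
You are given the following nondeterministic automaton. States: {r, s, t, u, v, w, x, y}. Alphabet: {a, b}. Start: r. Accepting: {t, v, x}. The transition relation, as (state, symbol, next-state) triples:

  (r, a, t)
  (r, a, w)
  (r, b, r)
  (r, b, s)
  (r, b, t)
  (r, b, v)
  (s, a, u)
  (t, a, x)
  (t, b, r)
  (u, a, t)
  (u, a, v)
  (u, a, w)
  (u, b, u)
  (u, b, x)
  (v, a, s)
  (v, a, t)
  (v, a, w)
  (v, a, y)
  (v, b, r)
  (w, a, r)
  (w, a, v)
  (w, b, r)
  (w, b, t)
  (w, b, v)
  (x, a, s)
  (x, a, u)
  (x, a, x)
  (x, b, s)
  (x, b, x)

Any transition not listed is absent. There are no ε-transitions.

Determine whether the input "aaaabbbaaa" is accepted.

Yes

Start in {r}.
Read 'a': r→{t, w}; now {t, w}.
Read 'a': t→{x}, w→{r, v}; now {r, v, x}.
Read 'a': r→{t, w}, v→{s, t, w, y}, x→{s, u, x}; now {s, t, u, w, x, y}.
Read 'a': s→{u}, t→{x}, u→{t, v, w}, w→{r, v}, x→{s, u, x}, y→∅; now {r, s, t, u, v, w, x}.
Read 'b': r→{r, s, t, v}, s→∅, t→{r}, u→{u, x}, v→{r}, w→{r, t, v}, x→{s, x}; now {r, s, t, u, v, x}.
Read 'b': r→{r, s, t, v}, s→∅, t→{r}, u→{u, x}, v→{r}, x→{s, x}; now {r, s, t, u, v, x}.
Read 'b': r→{r, s, t, v}, s→∅, t→{r}, u→{u, x}, v→{r}, x→{s, x}; now {r, s, t, u, v, x}.
Read 'a': r→{t, w}, s→{u}, t→{x}, u→{t, v, w}, v→{s, t, w, y}, x→{s, u, x}; now {s, t, u, v, w, x, y}.
Read 'a': s→{u}, t→{x}, u→{t, v, w}, v→{s, t, w, y}, w→{r, v}, x→{s, u, x}, y→∅; now {r, s, t, u, v, w, x, y}.
Read 'a': r→{t, w}, s→{u}, t→{x}, u→{t, v, w}, v→{s, t, w, y}, w→{r, v}, x→{s, u, x}, y→∅; now {r, s, t, u, v, w, x, y}.
The final set {r, s, t, u, v, w, x, y} contains the accepting states t, v, x.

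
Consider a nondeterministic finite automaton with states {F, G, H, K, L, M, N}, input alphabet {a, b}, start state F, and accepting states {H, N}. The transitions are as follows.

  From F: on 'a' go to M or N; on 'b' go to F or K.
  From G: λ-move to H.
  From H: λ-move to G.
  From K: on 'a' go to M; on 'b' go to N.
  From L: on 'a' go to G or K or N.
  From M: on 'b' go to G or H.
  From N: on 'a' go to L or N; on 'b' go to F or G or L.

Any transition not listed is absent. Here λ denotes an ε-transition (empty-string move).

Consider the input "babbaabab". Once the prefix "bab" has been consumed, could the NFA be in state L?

Yes

Start in {F}.
Read 'b': F→{F, K}; now {F, K}.
Read 'a': F→{M, N}, K→{M}; now {M, N}.
Read 'b': M→{G, H}, N→{F, G, L}; now {F, G, H, L}.
State L is in {F, G, H, L}.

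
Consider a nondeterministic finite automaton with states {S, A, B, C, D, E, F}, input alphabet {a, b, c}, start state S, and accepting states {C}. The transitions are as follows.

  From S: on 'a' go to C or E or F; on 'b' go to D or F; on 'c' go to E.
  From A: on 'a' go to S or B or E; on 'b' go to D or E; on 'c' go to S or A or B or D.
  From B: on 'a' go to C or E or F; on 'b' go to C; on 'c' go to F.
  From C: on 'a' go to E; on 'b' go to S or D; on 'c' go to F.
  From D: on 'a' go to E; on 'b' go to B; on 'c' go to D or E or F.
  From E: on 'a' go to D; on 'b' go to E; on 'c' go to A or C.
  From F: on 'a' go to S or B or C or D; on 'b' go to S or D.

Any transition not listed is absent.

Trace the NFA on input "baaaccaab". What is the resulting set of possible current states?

{S, B, C, D, E, F}

Start in {S}.
Read 'b': S→{D, F}; now {D, F}.
Read 'a': D→{E}, F→{S, B, C, D}; now {S, B, C, D, E}.
Read 'a': S→{C, E, F}, B→{C, E, F}, C→{E}, D→{E}, E→{D}; now {C, D, E, F}.
Read 'a': C→{E}, D→{E}, E→{D}, F→{S, B, C, D}; now {S, B, C, D, E}.
Read 'c': S→{E}, B→{F}, C→{F}, D→{D, E, F}, E→{A, C}; now {A, C, D, E, F}.
Read 'c': A→{S, A, B, D}, C→{F}, D→{D, E, F}, E→{A, C}, F→∅; now {S, A, B, C, D, E, F}.
Read 'a': S→{C, E, F}, A→{S, B, E}, B→{C, E, F}, C→{E}, D→{E}, E→{D}, F→{S, B, C, D}; now {S, B, C, D, E, F}.
Read 'a': S→{C, E, F}, B→{C, E, F}, C→{E}, D→{E}, E→{D}, F→{S, B, C, D}; now {S, B, C, D, E, F}.
Read 'b': S→{D, F}, B→{C}, C→{S, D}, D→{B}, E→{E}, F→{S, D}; now {S, B, C, D, E, F}.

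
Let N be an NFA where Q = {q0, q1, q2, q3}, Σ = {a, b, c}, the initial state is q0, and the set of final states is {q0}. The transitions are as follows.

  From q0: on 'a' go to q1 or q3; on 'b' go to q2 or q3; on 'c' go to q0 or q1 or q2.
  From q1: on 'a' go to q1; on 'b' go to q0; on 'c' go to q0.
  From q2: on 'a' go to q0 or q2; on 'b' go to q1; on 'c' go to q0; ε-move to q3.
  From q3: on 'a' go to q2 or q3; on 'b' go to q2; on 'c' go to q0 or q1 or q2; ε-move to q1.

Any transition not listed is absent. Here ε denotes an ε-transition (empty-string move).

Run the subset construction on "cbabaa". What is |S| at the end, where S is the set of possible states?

Start in {q0}.
Read 'c': {q0} → {q0, q1, q2, q3}.
Read 'b': {q0, q1, q2, q3} → {q0, q1, q2, q3}.
Read 'a': {q0, q1, q2, q3} → {q0, q1, q2, q3}.
Read 'b': {q0, q1, q2, q3} → {q0, q1, q2, q3}.
Read 'a': {q0, q1, q2, q3} → {q0, q1, q2, q3}.
Read 'a': {q0, q1, q2, q3} → {q0, q1, q2, q3}.
That set has 4 states.

4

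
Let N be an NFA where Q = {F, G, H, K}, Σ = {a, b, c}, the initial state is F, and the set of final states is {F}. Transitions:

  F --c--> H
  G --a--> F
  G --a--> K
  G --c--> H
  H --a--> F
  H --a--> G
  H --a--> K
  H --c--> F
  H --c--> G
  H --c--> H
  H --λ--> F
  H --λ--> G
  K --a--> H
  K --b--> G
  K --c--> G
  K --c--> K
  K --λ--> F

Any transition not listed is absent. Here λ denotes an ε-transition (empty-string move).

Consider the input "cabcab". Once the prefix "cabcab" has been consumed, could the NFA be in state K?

No

Start in {F}.
Read 'c': {F} → {F, G, H}.
Read 'a': {F, G, H} → {F, G, K}.
Read 'b': {F, G, K} → {G}.
Read 'c': {G} → {F, G, H}.
Read 'a': {F, G, H} → {F, G, K}.
Read 'b': {F, G, K} → {G}.
State K is not in {G}.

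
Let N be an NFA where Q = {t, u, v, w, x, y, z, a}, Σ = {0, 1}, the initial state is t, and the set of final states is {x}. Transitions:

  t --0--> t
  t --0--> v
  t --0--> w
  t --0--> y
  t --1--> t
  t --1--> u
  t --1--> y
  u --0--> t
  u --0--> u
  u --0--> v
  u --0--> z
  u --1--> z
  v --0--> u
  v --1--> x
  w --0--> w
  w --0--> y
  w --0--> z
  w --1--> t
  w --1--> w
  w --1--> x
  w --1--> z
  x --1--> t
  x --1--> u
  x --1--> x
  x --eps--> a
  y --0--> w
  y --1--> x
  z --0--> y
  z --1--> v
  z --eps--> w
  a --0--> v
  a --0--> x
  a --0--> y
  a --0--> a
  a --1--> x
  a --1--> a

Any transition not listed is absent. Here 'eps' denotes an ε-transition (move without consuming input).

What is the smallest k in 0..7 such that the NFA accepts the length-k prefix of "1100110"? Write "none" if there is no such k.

2

Start in {t}.
Read '1': t→{t, u, y}; now {t, u, y}.
Read '1': t→{t, u, y}, u→{z}, y→{x}; union {t, u, x, y, z}; ε-closure = {t, u, w, x, y, z, a}.
None of the earlier sets intersect F, but {t, u, w, x, y, z, a} does.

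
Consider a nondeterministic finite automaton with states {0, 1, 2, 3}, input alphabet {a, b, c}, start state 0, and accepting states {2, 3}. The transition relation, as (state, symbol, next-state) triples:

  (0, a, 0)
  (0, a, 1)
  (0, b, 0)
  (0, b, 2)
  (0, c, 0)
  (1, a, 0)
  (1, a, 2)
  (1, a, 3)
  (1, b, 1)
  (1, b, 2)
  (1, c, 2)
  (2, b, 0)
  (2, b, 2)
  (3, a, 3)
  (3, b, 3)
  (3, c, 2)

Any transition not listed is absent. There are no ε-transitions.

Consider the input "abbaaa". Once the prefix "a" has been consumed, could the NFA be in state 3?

No

Start in {0}.
Read 'a': 0→{0, 1}; now {0, 1}.
State 3 is not in {0, 1}.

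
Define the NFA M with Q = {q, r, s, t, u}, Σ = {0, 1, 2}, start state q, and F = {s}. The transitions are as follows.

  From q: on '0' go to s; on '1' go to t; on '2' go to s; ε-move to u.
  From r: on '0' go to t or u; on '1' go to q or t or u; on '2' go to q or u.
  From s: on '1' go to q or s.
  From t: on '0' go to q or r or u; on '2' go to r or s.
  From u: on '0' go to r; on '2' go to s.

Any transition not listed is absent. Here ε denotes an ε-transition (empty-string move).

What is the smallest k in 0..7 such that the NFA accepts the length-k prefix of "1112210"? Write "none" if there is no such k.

Start: ε-closure({q}) = {q, u}.
Read '1': q→{t}, u→∅; now {t}.
Read '1': t→∅; now ∅.
The set is empty and remains empty for the remaining 5 symbols.
No reachable set along the way intersects F.

none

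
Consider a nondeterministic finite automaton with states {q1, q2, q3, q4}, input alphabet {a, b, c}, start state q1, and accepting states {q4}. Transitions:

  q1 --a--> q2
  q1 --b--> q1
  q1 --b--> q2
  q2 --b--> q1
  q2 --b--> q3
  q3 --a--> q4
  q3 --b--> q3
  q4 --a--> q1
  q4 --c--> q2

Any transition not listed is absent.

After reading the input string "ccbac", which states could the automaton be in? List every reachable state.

Start in {q1}.
Read 'c': q1→∅; now ∅.
The set is empty and remains empty for the remaining 4 symbols.

∅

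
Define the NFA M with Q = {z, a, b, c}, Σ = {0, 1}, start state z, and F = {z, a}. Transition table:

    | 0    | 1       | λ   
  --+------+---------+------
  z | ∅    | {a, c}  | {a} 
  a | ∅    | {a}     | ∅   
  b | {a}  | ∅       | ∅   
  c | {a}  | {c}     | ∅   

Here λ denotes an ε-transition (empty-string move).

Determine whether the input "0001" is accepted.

Start: ε-closure({z}) = {z, a}.
Read '0': z→∅, a→∅; now ∅.
The set is empty and remains empty for the remaining 3 symbols.
The final set ∅ contains no accepting state.

No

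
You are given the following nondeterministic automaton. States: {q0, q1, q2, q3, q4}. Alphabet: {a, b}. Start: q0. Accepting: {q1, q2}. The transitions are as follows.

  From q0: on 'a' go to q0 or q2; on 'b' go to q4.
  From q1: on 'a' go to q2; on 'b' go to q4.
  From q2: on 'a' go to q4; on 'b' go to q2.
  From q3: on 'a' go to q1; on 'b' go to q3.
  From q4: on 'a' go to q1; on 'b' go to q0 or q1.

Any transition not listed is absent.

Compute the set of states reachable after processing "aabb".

{q0, q1, q2, q4}

Start in {q0}.
Read 'a': {q0} → {q0, q2}.
Read 'a': {q0, q2} → {q0, q2, q4}.
Read 'b': {q0, q2, q4} → {q0, q1, q2, q4}.
Read 'b': {q0, q1, q2, q4} → {q0, q1, q2, q4}.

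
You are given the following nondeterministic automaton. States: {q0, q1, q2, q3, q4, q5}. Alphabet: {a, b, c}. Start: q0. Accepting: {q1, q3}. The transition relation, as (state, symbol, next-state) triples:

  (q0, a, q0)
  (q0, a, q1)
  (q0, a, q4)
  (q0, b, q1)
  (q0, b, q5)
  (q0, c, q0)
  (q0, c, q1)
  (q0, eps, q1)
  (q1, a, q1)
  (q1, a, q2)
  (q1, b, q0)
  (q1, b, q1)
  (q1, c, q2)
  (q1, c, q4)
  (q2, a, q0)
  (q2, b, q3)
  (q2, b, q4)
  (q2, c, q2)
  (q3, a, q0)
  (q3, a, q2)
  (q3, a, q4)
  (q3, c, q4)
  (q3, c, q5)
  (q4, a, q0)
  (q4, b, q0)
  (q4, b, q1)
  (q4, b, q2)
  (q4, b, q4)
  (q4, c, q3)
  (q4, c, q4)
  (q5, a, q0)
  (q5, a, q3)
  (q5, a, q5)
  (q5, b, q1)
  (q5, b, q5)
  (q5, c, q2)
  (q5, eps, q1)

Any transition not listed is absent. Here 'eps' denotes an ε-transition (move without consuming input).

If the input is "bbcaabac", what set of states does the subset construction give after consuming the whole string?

{q0, q1, q2, q3, q4, q5}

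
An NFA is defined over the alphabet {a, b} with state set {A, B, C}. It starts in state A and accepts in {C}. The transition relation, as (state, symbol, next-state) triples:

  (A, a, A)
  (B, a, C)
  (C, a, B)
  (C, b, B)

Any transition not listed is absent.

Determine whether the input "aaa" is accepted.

Start in {A}.
Read 'a': A→{A}; now {A}.
Read 'a': A→{A}; now {A}.
Read 'a': A→{A}; now {A}.
The final set {A} contains no accepting state.

No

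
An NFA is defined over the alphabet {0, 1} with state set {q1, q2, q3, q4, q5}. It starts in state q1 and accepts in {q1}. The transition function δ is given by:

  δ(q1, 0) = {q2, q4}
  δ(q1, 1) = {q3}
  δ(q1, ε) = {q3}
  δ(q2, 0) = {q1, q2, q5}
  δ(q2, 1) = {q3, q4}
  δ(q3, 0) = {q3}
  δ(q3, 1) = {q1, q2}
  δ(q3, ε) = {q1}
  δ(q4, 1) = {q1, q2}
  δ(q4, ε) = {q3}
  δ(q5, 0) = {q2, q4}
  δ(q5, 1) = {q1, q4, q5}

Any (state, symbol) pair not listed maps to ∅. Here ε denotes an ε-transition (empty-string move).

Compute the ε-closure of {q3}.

{q1, q3}

Begin with {q3}.
ε-move q3 → q1; add q1.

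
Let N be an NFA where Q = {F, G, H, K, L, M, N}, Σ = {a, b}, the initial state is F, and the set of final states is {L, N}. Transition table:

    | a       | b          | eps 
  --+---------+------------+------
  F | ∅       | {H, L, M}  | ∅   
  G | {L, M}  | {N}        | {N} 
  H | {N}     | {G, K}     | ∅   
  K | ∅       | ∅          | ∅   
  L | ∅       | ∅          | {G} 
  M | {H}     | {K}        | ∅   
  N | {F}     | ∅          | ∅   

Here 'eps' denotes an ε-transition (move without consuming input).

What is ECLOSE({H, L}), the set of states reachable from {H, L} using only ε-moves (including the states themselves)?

{G, H, L, N}

Begin with {H, L}.
ε-move L → G; add G.
ε-move G → N; add N.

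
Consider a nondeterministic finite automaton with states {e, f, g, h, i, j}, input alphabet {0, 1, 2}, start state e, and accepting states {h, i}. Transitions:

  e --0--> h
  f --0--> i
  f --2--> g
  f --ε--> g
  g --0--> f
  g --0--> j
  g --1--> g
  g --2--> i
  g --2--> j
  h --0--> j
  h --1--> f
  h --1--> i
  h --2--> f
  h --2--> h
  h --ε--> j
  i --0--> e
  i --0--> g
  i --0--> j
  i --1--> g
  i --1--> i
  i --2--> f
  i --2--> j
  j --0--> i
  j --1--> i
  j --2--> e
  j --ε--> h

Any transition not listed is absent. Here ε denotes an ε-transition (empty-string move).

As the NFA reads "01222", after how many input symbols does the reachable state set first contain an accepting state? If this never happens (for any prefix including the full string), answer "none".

Start in {e}.
Read '0': e→{h}; union {h}; ε-closure = {h, j}.
None of the earlier sets intersect F, but {h, j} does.

1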